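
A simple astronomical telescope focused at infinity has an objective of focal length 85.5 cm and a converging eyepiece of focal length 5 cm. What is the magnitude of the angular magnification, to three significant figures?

|M| = f_obj/|f_eye| = 85.5/5 = 17.100.

17.1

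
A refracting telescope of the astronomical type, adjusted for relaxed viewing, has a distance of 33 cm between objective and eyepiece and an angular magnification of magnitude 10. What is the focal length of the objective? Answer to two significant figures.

30 cm

In normal adjustment the tube length equals f_obj + f_eye and |M| = f_obj/f_eye.
So f_obj = 10 f_eye and 10 f_eye + f_eye = 33 cm, giving f_eye = 33/11 = 3.000 cm and f_obj = 30.000 cm.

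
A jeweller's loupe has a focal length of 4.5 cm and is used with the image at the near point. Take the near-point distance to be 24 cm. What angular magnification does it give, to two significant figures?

6.3

M = 1 + D/f = 1 + 24/4.5 = 6.333.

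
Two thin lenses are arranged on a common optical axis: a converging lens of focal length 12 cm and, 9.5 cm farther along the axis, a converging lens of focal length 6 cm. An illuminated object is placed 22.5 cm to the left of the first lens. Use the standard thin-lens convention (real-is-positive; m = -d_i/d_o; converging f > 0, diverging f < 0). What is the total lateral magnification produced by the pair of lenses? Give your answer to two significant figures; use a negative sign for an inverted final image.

Lens 1: 1/d_i1 = 1/f_1 - 1/d_o1 = 1/12 - 1/22.5 = 0.03889 cm^-1, so d_i1 = 25.714 cm.
m_1 = -(25.714)/22.5 = -1.1429.
Since 25.714 cm > 9.5 cm, the first image lies past the second lens and serves as a virtual object: d_o2 = L - d_i1 = -16.214 cm.
Lens 2: 1/d_i2 = 1/f_2 - 1/d_o2 = 1/6 - 1/(-16.214) = 0.22834 cm^-1, so d_i2 = 4.379 cm.
m_2 = -(4.379)/(-16.214) = 0.2701.
Total m = m_1 x m_2 = (-1.1429)(0.2701) = -0.3087.

-0.31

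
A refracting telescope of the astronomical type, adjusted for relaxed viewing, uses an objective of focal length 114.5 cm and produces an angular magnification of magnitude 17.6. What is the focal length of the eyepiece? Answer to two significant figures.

6.5 cm

|M| = f_obj/f_eye, so f_eye = f_obj/|M| = 114.5/17.6 = 6.506 cm.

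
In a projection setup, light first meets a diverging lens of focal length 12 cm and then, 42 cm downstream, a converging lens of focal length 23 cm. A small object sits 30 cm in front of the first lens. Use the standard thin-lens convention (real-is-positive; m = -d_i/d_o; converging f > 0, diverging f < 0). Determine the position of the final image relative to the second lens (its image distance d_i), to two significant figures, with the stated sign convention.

42 cm

First lens: d_i1 = 1/(1/(-12) - 1/30) = -8.571 cm.
With d_i1 < 0 the first image is virtual and lies on the object side; the object distance for lens 2 is d_o2 = 42 - (-8.571) = 50.571 cm.
Second lens: d_i2 = 1/(1/23 - 1/(50.571)) = 42.187 cm.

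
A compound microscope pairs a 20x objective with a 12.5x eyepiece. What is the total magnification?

250

The overall magnification of a compound microscope is the product of the objective and eyepiece magnifications:
M = M_obj x M_eye = 20 x 12.5 = 250.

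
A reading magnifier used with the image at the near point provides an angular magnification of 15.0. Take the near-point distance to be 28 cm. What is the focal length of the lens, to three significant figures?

2.00 cm

For the image at the near point, M = 1 + D/f.
f = D/(M - 1) = 28/(15.0 - 1) = 2.000 cm.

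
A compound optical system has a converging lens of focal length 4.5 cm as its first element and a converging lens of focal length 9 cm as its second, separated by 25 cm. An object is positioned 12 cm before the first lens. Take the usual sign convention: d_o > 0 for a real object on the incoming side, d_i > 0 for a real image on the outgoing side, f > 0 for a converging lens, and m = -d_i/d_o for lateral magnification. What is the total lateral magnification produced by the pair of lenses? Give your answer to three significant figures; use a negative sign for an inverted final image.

0.614

First lens: d_i1 = 1/(1/4.5 - 1/12) = 7.200 cm.
m_1 = -(7.200)/12 = -0.6000.
That image sits 17.800 cm in front of the second lens, so d_o2 = 17.800 cm.
Second lens: d_i2 = 1/(1/9 - 1/(17.800)) = 18.205 cm.
m_2 = -(18.205)/(17.800) = -1.0227.
Overall magnification: m = m_1 m_2 = 0.6136.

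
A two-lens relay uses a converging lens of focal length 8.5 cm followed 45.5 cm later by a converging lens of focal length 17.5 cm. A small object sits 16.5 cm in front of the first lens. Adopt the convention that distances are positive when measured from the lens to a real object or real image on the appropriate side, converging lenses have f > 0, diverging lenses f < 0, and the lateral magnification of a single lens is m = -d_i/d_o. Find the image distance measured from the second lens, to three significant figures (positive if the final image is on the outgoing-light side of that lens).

Lens 1: 1/d_i1 = 1/f_1 - 1/d_o1 = 1/8.5 - 1/16.5 = 0.05704 cm^-1, so d_i1 = 17.531 cm.
The intermediate image is 17.531 cm to the right of lens 1, so d_o2 = L - d_i1 = 45.5 - 17.531 = 27.969 cm.
Lens 2: 1/d_i2 = 1/f_2 - 1/d_o2 = 1/17.5 - 1/(27.969) = 0.02139 cm^-1, so d_i2 = 46.754 cm.

46.8 cm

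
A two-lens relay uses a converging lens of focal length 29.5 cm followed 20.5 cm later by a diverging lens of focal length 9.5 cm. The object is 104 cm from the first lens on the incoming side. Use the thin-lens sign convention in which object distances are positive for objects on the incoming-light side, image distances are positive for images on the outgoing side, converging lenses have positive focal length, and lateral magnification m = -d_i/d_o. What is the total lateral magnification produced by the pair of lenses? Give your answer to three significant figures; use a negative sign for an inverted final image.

Lens 1: 1/d_i1 = 1/f_1 - 1/d_o1 = 1/29.5 - 1/104 = 0.02428 cm^-1, so d_i1 = 41.181 cm.
m_1 = -(41.181)/104 = -0.3960.
This image would form 41.181 cm past lens 1, i.e. 20.681 cm beyond lens 2, so it is a virtual object for lens 2: d_o2 = 20.5 - 41.181 = -20.681 cm.
Lens 2: 1/d_i2 = 1/f_2 - 1/d_o2 = 1/(-9.5) - 1/(-20.681) = -0.05691 cm^-1, so d_i2 = -17.572 cm.
m_2 = -(-17.572)/(-20.681) = -0.8496.
The system's lateral magnification is m_1 m_2 = (-0.3960)(-0.8496) = 0.3364.

0.336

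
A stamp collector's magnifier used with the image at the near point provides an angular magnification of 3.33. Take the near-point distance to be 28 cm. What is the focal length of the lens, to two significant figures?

12 cm

For the image at the near point, M = 1 + D/f.
f = D/(M - 1) = 28/(3.33 - 1) = 12.017 cm.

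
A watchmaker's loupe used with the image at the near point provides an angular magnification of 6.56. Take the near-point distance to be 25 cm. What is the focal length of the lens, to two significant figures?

4.5 cm

For the image at the near point, M = 1 + D/f.
f = D/(M - 1) = 25/(6.56 - 1) = 4.496 cm.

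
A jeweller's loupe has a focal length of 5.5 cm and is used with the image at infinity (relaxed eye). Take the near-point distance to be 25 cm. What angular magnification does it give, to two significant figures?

4.5

M = D/f = 25/5.5 = 4.545.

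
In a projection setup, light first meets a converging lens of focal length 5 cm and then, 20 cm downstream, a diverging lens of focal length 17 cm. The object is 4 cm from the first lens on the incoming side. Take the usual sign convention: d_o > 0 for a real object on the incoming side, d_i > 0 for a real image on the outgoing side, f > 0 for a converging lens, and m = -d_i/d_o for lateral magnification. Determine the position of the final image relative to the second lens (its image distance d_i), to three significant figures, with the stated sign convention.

Applying the thin-lens equation to the first lens, 1/5 = 1/4 + 1/d_i1, which gives d_i1 = -20.000 cm.
With d_i1 < 0 the first image is virtual and lies on the object side; the object distance for lens 2 is d_o2 = 20 - (-20.000) = 40.000 cm.
Applying the thin-lens equation again with f_2 = -17 cm and d_o2 = 40.000 cm gives d_i2 = -11.930 cm.

-11.9 cm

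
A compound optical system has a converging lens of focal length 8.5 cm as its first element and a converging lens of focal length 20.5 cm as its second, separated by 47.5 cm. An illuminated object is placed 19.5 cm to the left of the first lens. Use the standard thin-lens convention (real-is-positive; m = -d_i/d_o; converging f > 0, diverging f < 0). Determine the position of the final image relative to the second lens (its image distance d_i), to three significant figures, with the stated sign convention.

Applying the thin-lens equation to the first lens, 1/8.5 = 1/19.5 + 1/d_i1, which gives d_i1 = 15.068 cm.
The intermediate image is 15.068 cm to the right of lens 1, so d_o2 = L - d_i1 = 47.5 - 15.068 = 32.432 cm.
Applying the thin-lens equation again with f_2 = 20.5 cm and d_o2 = 32.432 cm gives d_i2 = 55.721 cm.

55.7 cm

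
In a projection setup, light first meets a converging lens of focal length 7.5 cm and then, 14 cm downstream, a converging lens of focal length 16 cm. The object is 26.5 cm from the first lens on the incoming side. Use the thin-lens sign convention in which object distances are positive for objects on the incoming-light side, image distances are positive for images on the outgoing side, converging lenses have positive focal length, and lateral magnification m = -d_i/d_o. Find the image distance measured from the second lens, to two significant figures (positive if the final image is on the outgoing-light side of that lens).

Lens 1: 1/d_i1 = 1/f_1 - 1/d_o1 = 1/7.5 - 1/26.5 = 0.09560 cm^-1, so d_i1 = 10.461 cm.
That image sits 3.539 cm in front of the second lens, so d_o2 = 3.539 cm.
Lens 2: 1/d_i2 = 1/f_2 - 1/d_o2 = 1/16 - 1/(3.539) = -0.22003 cm^-1, so d_i2 = -4.545 cm.

-4.5 cm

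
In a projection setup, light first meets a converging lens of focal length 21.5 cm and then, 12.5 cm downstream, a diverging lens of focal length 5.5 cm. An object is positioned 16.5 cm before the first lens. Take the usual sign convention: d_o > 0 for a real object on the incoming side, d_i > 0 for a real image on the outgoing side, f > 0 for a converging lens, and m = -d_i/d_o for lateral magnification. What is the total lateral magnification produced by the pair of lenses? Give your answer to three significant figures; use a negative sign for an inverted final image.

Lens 1: 1/d_i1 = 1/f_1 - 1/d_o1 = 1/21.5 - 1/16.5 = -0.01409 cm^-1, so d_i1 = -70.950 cm.
m_1 = -(-70.950)/16.5 = 4.3000.
The intermediate image is virtual, 70.950 cm to the left of lens 1, so d_o2 = L - d_i1 = 12.5 - (-70.950) = 83.450 cm.
Lens 2: 1/d_i2 = 1/f_2 - 1/d_o2 = 1/(-5.5) - 1/(83.450) = -0.19380 cm^-1, so d_i2 = -5.160 cm.
m_2 = -(-5.160)/(83.450) = 0.0618.
The system's lateral magnification is m_1 m_2 = (4.3000)(0.0618) = 0.2659.

0.266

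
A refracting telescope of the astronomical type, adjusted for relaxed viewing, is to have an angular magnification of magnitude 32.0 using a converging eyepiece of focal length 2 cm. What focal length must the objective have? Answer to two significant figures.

64 cm

|M| = f_obj/|f_eye|, so f_obj = |M| x |f_eye| = 32.0 x 2 = 64.000 cm.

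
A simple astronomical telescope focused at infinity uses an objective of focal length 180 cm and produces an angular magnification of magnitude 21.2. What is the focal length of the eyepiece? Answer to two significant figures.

8.5 cm

|M| = f_obj/f_eye, so f_eye = f_obj/|M| = 180/21.2 = 8.491 cm.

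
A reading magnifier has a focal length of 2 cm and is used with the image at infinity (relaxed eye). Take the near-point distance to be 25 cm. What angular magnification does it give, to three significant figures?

M = D/f = 25/2 = 12.500.

12.5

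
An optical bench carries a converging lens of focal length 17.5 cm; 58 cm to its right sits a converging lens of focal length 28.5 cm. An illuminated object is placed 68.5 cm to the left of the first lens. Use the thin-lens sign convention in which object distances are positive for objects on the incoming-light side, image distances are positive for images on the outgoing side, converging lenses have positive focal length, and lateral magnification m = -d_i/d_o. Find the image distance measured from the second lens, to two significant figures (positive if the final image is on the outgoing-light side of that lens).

First lens: d_i1 = 1/(1/17.5 - 1/68.5) = 23.505 cm.
Object distance for lens 2: d_o2 = 58 - 23.505 = 34.495 cm.
Second lens: d_i2 = 1/(1/28.5 - 1/(34.495)) = 163.986 cm.

160 cm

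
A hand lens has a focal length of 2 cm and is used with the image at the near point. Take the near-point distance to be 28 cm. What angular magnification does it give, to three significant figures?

15.0

M = 1 + D/f = 1 + 28/2 = 15.000.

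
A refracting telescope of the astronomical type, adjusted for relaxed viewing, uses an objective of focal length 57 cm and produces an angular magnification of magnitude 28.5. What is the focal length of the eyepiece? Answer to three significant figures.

2.00 cm

|M| = f_obj/f_eye, so f_eye = f_obj/|M| = 57/28.5 = 2.000 cm.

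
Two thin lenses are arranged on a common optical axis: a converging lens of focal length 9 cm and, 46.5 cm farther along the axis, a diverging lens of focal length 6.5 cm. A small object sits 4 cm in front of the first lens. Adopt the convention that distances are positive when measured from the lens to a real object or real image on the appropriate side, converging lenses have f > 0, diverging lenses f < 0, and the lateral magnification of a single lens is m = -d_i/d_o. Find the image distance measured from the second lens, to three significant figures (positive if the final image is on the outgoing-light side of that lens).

First lens: d_i1 = 1/(1/9 - 1/4) = -7.200 cm.
With d_i1 < 0 the first image is virtual and lies on the object side; the object distance for lens 2 is d_o2 = 46.5 - (-7.200) = 53.700 cm.
Second lens: d_i2 = 1/(1/(-6.5) - 1/(53.700)) = -5.798 cm.

-5.80 cm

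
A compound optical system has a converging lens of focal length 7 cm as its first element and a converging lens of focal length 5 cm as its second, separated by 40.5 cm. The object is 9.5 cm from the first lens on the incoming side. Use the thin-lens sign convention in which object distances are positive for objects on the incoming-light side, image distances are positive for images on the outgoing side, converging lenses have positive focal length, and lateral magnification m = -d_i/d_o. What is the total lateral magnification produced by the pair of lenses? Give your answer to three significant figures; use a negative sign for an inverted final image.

Lens 1: 1/d_i1 = 1/f_1 - 1/d_o1 = 1/7 - 1/9.5 = 0.03759 cm^-1, so d_i1 = 26.600 cm.
m_1 = -(26.600)/9.5 = -2.8000.
That image sits 13.900 cm in front of the second lens, so d_o2 = 13.900 cm.
Lens 2: 1/d_i2 = 1/f_2 - 1/d_o2 = 1/5 - 1/(13.900) = 0.12806 cm^-1, so d_i2 = 7.809 cm.
m_2 = -(7.809)/(13.900) = -0.5618.
Total m = m_1 x m_2 = (-2.8000)(-0.5618) = 1.5730.

1.57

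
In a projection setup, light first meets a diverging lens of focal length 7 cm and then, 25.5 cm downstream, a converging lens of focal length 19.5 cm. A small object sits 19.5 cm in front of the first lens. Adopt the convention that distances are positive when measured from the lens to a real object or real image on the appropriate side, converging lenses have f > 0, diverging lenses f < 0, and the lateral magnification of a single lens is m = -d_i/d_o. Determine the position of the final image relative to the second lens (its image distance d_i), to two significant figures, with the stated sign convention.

First lens: d_i1 = 1/(1/(-7) - 1/19.5) = -5.151 cm.
The intermediate image is virtual, 5.151 cm to the left of lens 1, so d_o2 = L - d_i1 = 25.5 - (-5.151) = 30.651 cm.
Second lens: d_i2 = 1/(1/19.5 - 1/(30.651)) = 53.600 cm.

54 cm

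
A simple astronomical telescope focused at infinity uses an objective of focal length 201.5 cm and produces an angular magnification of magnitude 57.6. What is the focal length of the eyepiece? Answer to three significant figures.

3.50 cm

|M| = f_obj/f_eye, so f_eye = f_obj/|M| = 201.5/57.6 = 3.498 cm.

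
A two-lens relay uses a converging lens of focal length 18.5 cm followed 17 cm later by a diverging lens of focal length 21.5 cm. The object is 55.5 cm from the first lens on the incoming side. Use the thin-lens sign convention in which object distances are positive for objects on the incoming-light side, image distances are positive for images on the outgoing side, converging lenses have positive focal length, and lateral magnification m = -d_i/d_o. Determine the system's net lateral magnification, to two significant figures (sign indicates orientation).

-1.0

Applying the thin-lens equation to the first lens, 1/18.5 = 1/55.5 + 1/d_i1, which gives d_i1 = 27.750 cm.
Its lateral magnification is m_1 = -d_i1/d_o1 = -(27.750)/55.5 = -0.5000.
This image would form 27.750 cm past lens 1, i.e. 10.750 cm beyond lens 2, so it is a virtual object for lens 2: d_o2 = 17 - 27.750 = -10.750 cm.
Applying the thin-lens equation again with f_2 = -21.5 cm and d_o2 = -10.750 cm gives d_i2 = 21.500 cm.
m_2 = -(21.500)/(-10.750) = 2.0000.
Overall magnification: m = m_1 m_2 = -1.0000.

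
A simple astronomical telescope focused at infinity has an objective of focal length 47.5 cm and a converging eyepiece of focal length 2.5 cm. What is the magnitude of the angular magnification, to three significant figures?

|M| = f_obj/|f_eye| = 47.5/2.5 = 19.000.

19.0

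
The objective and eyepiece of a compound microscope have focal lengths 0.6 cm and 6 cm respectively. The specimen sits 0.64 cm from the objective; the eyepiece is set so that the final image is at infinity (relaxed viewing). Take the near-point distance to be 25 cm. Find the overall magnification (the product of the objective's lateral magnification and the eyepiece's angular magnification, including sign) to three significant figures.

-62.5

Objective: 1/d_i = 1/f_obj - 1/d_o = 1/0.6 - 1/0.64 = 0.10417 cm^-1, so d_i = 9.600 cm.
m_obj = -d_i/d_o = -9.600/0.64 = -15.000.
Eyepiece angular magnification (image at infinity): M_eye = D/f_e = 25/6 = 4.167.
Overall M = m_obj x M_eye = (-15.000)(4.167) = -62.50.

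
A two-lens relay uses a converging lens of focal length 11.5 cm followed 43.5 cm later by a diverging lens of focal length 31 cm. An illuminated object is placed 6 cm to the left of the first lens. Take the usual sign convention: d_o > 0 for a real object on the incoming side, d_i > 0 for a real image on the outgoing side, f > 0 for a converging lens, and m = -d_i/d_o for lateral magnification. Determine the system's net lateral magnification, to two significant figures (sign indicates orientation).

0.74

Lens 1: 1/d_i1 = 1/f_1 - 1/d_o1 = 1/11.5 - 1/6 = -0.07971 cm^-1, so d_i1 = -12.545 cm.
m_1 = -(-12.545)/6 = 2.0909.
With d_i1 < 0 the first image is virtual and lies on the object side; the object distance for lens 2 is d_o2 = 43.5 - (-12.545) = 56.045 cm.
Lens 2: 1/d_i2 = 1/f_2 - 1/d_o2 = 1/(-31) - 1/(56.045) = -0.05010 cm^-1, so d_i2 = -19.960 cm.
m_2 = -(-19.960)/(56.045) = 0.3561.
The system's lateral magnification is m_1 m_2 = (2.0909)(0.3561) = 0.7446.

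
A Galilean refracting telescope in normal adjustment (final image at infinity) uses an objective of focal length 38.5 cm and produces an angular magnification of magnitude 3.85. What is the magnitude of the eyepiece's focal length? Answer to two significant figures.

10 cm

|M| = f_obj/|f_eye|, so |f_eye| = f_obj/|M| = 38.5/3.85 = 10.000 cm.
(The eyepiece is diverging, so its signed focal length is -10.000 cm.)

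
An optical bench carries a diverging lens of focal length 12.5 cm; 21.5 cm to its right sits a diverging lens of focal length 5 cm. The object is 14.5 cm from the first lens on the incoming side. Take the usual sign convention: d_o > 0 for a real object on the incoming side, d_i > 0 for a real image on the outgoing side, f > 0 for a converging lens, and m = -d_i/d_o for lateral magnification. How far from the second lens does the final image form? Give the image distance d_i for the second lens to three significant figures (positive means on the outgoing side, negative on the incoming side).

Applying the thin-lens equation to the first lens, 1/(-12.5) = 1/14.5 + 1/d_i1, which gives d_i1 = -6.713 cm.
With d_i1 < 0 the first image is virtual and lies on the object side; the object distance for lens 2 is d_o2 = 21.5 - (-6.713) = 28.213 cm.
Applying the thin-lens equation again with f_2 = -5 cm and d_o2 = 28.213 cm gives d_i2 = -4.247 cm.

-4.25 cm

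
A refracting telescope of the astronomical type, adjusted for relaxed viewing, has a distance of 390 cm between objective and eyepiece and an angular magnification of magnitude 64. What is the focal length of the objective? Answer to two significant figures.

In normal adjustment the tube length equals f_obj + f_eye and |M| = f_obj/f_eye.
So f_obj = 64 f_eye and 64 f_eye + f_eye = 390 cm, giving f_eye = 390/65 = 6.000 cm and f_obj = 384.000 cm.

380 cm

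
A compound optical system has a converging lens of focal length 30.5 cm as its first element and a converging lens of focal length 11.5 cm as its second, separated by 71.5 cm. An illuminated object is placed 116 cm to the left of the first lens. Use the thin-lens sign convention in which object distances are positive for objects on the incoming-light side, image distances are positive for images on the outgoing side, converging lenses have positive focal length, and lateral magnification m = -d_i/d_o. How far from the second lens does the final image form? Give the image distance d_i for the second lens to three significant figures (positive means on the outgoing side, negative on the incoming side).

Applying the thin-lens equation to the first lens, 1/30.5 = 1/116 + 1/d_i1, which gives d_i1 = 41.380 cm.
The intermediate image is 41.380 cm to the right of lens 1, so d_o2 = L - d_i1 = 71.5 - 41.380 = 30.120 cm.
Applying the thin-lens equation again with f_2 = 11.5 cm and d_o2 = 30.120 cm gives d_i2 = 18.603 cm.

18.6 cm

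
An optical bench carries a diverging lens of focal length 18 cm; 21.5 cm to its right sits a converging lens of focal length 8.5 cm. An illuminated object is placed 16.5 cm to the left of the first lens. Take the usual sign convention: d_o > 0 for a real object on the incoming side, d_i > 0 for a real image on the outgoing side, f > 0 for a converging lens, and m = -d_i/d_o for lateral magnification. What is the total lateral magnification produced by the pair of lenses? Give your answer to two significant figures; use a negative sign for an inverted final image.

Lens 1: 1/d_i1 = 1/f_1 - 1/d_o1 = 1/(-18) - 1/16.5 = -0.11616 cm^-1, so d_i1 = -8.609 cm.
m_1 = -(-8.609)/16.5 = 0.5217.
The intermediate image is virtual, 8.609 cm to the left of lens 1, so d_o2 = L - d_i1 = 21.5 - (-8.609) = 30.109 cm.
Lens 2: 1/d_i2 = 1/f_2 - 1/d_o2 = 1/8.5 - 1/(30.109) = 0.08443 cm^-1, so d_i2 = 11.844 cm.
m_2 = -(11.844)/(30.109) = -0.3934.
Overall magnification: m = m_1 m_2 = -0.2052.

-0.21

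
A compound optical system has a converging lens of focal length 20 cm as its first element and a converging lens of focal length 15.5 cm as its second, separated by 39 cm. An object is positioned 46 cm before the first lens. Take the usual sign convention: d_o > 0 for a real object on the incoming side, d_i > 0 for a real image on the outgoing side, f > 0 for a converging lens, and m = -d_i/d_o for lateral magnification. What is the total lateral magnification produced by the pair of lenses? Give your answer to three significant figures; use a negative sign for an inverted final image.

-1.00

Applying the thin-lens equation to the first lens, 1/20 = 1/46 + 1/d_i1, which gives d_i1 = 35.385 cm.
Its lateral magnification is m_1 = -d_i1/d_o1 = -(35.385)/46 = -0.7692.
That image sits 3.615 cm in front of the second lens, so d_o2 = 3.615 cm.
Applying the thin-lens equation again with f_2 = 15.5 cm and d_o2 = 3.615 cm gives d_i2 = -4.715 cm.
m_2 = -(-4.715)/(3.615) = 1.3042.
Overall magnification: m = m_1 m_2 = -1.0032.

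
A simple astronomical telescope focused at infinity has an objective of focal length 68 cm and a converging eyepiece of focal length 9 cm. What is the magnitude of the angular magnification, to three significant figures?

7.56

|M| = f_obj/|f_eye| = 68/9 = 7.556.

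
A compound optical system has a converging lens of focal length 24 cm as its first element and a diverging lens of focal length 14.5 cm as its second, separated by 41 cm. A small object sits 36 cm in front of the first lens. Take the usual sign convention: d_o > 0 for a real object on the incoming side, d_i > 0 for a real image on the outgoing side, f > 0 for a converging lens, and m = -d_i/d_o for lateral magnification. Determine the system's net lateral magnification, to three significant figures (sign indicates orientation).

Applying the thin-lens equation to the first lens, 1/24 = 1/36 + 1/d_i1, which gives d_i1 = 72.000 cm.
Its lateral magnification is m_1 = -d_i1/d_o1 = -(72.000)/36 = -2.0000.
This image would form 72.000 cm past lens 1, i.e. 31.000 cm beyond lens 2, so it is a virtual object for lens 2: d_o2 = 41 - 72.000 = -31.000 cm.
Applying the thin-lens equation again with f_2 = -14.5 cm and d_o2 = -31.000 cm gives d_i2 = -27.242 cm.
m_2 = -(-27.242)/(-31.000) = -0.8788.
The system's lateral magnification is m_1 m_2 = (-2.0000)(-0.8788) = 1.7576.

1.76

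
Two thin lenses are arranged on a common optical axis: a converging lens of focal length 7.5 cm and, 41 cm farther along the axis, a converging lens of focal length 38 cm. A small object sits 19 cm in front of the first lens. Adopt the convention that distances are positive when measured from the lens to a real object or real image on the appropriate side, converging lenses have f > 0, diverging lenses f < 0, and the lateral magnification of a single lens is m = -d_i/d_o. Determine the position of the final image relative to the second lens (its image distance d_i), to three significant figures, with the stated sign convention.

Lens 1: 1/d_i1 = 1/f_1 - 1/d_o1 = 1/7.5 - 1/19 = 0.08070 cm^-1, so d_i1 = 12.391 cm.
The intermediate image is 12.391 cm to the right of lens 1, so d_o2 = L - d_i1 = 41 - 12.391 = 28.609 cm.
Lens 2: 1/d_i2 = 1/f_2 - 1/d_o2 = 1/38 - 1/(28.609) = -0.00864 cm^-1, so d_i2 = -115.759 cm.

-116 cm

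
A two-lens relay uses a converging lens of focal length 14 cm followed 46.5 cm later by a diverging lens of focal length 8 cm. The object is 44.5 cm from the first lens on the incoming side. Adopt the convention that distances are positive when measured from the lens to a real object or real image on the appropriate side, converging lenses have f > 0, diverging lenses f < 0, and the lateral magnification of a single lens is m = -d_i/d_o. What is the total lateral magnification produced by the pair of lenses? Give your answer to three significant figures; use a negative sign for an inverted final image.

-0.108

Lens 1: 1/d_i1 = 1/f_1 - 1/d_o1 = 1/14 - 1/44.5 = 0.04896 cm^-1, so d_i1 = 20.426 cm.
m_1 = -(20.426)/44.5 = -0.4590.
That image sits 26.074 cm in front of the second lens, so d_o2 = 26.074 cm.
Lens 2: 1/d_i2 = 1/f_2 - 1/d_o2 = 1/(-8) - 1/(26.074) = -0.16335 cm^-1, so d_i2 = -6.122 cm.
m_2 = -(-6.122)/(26.074) = 0.2348.
Total m = m_1 x m_2 = (-0.4590)(0.2348) = -0.1078.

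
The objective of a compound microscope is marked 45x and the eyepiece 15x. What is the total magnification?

The overall magnification of a compound microscope is the product of the objective and eyepiece magnifications:
M = M_obj x M_eye = 45 x 15 = 675.

675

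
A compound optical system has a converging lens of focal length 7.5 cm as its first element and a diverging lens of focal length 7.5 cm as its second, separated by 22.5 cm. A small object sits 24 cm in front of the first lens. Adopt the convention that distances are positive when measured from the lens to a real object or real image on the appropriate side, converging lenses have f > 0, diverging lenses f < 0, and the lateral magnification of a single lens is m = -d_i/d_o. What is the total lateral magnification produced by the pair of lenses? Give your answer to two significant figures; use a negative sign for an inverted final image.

Lens 1: 1/d_i1 = 1/f_1 - 1/d_o1 = 1/7.5 - 1/24 = 0.09167 cm^-1, so d_i1 = 10.909 cm.
m_1 = -(10.909)/24 = -0.4545.
Object distance for lens 2: d_o2 = 22.5 - 10.909 = 11.591 cm.
Lens 2: 1/d_i2 = 1/f_2 - 1/d_o2 = 1/(-7.5) - 1/(11.591) = -0.21961 cm^-1, so d_i2 = -4.554 cm.
m_2 = -(-4.554)/(11.591) = 0.3929.
The system's lateral magnification is m_1 m_2 = (-0.4545)(0.3929) = -0.1786.

-0.18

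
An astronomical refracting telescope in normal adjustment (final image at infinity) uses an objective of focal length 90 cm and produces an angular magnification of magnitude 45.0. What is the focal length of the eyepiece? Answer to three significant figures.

2.00 cm

|M| = f_obj/f_eye, so f_eye = f_obj/|M| = 90/45.0 = 2.000 cm.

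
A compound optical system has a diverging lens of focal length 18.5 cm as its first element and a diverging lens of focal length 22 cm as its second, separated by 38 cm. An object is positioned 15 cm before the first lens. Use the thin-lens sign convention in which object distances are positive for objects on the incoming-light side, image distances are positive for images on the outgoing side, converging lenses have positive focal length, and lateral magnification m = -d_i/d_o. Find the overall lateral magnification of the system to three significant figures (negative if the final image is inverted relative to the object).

Lens 1: 1/d_i1 = 1/f_1 - 1/d_o1 = 1/(-18.5) - 1/15 = -0.12072 cm^-1, so d_i1 = -8.284 cm.
m_1 = -(-8.284)/15 = 0.5522.
With d_i1 < 0 the first image is virtual and lies on the object side; the object distance for lens 2 is d_o2 = 38 - (-8.284) = 46.284 cm.
Lens 2: 1/d_i2 = 1/f_2 - 1/d_o2 = 1/(-22) - 1/(46.284) = -0.06706 cm^-1, so d_i2 = -14.912 cm.
m_2 = -(-14.912)/(46.284) = 0.3222.
Total m = m_1 x m_2 = (0.5522)(0.3222) = 0.1779.

0.178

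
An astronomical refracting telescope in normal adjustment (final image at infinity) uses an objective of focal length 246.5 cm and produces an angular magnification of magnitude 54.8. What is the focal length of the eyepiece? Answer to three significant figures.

4.50 cm

|M| = f_obj/f_eye, so f_eye = f_obj/|M| = 246.5/54.8 = 4.498 cm.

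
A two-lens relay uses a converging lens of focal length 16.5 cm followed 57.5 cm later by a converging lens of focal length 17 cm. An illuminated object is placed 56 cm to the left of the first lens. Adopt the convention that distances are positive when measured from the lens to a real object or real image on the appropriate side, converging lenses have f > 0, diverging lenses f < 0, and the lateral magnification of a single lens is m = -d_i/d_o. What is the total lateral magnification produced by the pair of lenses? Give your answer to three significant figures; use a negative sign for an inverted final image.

0.415

First lens: d_i1 = 1/(1/16.5 - 1/56) = 23.392 cm.
m_1 = -(23.392)/56 = -0.4177.
The intermediate image is 23.392 cm to the right of lens 1, so d_o2 = L - d_i1 = 57.5 - 23.392 = 34.108 cm.
Second lens: d_i2 = 1/(1/17 - 1/(34.108)) = 33.893 cm.
m_2 = -(33.893)/(34.108) = -0.9937.
The system's lateral magnification is m_1 m_2 = (-0.4177)(-0.9937) = 0.4151.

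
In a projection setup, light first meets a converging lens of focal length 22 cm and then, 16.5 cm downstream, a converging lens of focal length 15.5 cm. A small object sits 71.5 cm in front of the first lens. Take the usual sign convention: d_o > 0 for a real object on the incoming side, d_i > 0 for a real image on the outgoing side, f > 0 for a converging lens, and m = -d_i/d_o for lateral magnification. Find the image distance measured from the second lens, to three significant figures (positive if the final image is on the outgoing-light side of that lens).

Applying the thin-lens equation to the first lens, 1/22 = 1/71.5 + 1/d_i1, which gives d_i1 = 31.778 cm.
This image would form 31.778 cm past lens 1, i.e. 15.278 cm beyond lens 2, so it is a virtual object for lens 2: d_o2 = 16.5 - 31.778 = -15.278 cm.
Applying the thin-lens equation again with f_2 = 15.5 cm and d_o2 = -15.278 cm gives d_i2 = 7.694 cm.

7.69 cm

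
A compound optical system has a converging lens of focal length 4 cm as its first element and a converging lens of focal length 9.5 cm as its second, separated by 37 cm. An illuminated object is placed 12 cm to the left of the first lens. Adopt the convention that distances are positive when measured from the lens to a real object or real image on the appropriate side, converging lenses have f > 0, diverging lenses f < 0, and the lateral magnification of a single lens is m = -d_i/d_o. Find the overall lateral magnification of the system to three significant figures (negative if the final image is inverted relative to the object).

First lens: d_i1 = 1/(1/4 - 1/12) = 6.000 cm.
m_1 = -(6.000)/12 = -0.5000.
Object distance for lens 2: d_o2 = 37 - 6.000 = 31.000 cm.
Second lens: d_i2 = 1/(1/9.5 - 1/(31.000)) = 13.698 cm.
m_2 = -(13.698)/(31.000) = -0.4419.
The system's lateral magnification is m_1 m_2 = (-0.5000)(-0.4419) = 0.2209.

0.221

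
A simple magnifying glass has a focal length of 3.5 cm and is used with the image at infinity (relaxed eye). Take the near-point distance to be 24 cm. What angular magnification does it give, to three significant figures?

M = D/f = 24/3.5 = 6.857.

6.86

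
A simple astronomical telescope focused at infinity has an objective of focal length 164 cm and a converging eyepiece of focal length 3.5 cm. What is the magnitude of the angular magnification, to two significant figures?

47

|M| = f_obj/|f_eye| = 164/3.5 = 46.857.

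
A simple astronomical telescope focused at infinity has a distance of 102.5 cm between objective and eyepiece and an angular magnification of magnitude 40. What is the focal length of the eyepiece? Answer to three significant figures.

In normal adjustment the tube length equals f_obj + f_eye and |M| = f_obj/f_eye.
So f_obj = 40 f_eye and 40 f_eye + f_eye = 102.5 cm, giving f_eye = 102.5/41 = 2.500 cm and f_obj = 100.000 cm.

2.50 cm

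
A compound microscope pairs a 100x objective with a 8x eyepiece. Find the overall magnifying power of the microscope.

800

The overall magnification of a compound microscope is the product of the objective and eyepiece magnifications:
M = M_obj x M_eye = 100 x 8 = 800.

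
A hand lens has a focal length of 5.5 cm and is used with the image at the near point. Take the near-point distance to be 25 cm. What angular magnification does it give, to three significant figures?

5.55

M = 1 + D/f = 1 + 25/5.5 = 5.545.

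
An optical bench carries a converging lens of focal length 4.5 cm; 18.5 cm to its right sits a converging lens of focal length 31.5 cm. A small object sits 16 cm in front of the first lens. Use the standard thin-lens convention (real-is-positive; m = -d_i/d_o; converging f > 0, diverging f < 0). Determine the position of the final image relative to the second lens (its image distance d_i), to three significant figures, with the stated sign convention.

-20.0 cm

First lens: d_i1 = 1/(1/4.5 - 1/16) = 6.261 cm.
That image sits 12.239 cm in front of the second lens, so d_o2 = 12.239 cm.
Second lens: d_i2 = 1/(1/31.5 - 1/(12.239)) = -20.016 cm.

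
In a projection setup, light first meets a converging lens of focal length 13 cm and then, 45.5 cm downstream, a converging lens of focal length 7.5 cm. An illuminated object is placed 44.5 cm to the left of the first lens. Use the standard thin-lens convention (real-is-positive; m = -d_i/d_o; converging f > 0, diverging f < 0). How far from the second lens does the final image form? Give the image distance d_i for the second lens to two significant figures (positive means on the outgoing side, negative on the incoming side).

First lens: d_i1 = 1/(1/13 - 1/44.5) = 18.365 cm.
That image sits 27.135 cm in front of the second lens, so d_o2 = 27.135 cm.
Second lens: d_i2 = 1/(1/7.5 - 1/(27.135)) = 10.365 cm.

10 cm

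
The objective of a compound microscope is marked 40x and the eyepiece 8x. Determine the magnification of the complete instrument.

The overall magnification of a compound microscope is the product of the objective and eyepiece magnifications:
M = M_obj x M_eye = 40 x 8 = 320.

320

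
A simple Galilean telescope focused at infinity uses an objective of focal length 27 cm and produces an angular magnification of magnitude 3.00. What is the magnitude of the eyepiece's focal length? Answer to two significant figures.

9.0 cm

|M| = f_obj/|f_eye|, so |f_eye| = f_obj/|M| = 27/3.0 = 9.000 cm.
(The eyepiece is diverging, so its signed focal length is -9.000 cm.)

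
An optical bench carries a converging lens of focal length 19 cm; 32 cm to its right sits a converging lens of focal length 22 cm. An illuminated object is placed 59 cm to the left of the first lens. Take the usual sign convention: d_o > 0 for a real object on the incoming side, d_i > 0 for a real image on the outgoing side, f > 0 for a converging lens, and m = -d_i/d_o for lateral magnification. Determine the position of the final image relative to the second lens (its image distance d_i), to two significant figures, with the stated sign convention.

First lens: d_i1 = 1/(1/19 - 1/59) = 28.025 cm.
The intermediate image is 28.025 cm to the right of lens 1, so d_o2 = L - d_i1 = 32 - 28.025 = 3.975 cm.
Second lens: d_i2 = 1/(1/22 - 1/(3.975)) = -4.852 cm.

-4.9 cm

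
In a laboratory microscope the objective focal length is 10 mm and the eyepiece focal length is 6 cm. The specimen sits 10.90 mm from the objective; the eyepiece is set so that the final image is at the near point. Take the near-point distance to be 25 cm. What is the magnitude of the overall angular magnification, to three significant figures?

57.4

Convert to cm: f_obj = 10 mm = 1 cm; d_o = 10.90 mm = 1.09 cm.
Objective: 1/d_i = 1/f_obj - 1/d_o = 1/1 - 1/1.09 = 0.08257 cm^-1, so d_i = 12.111 cm.
m_obj = -d_i/d_o = -12.111/1.09 = -11.111.
Eyepiece angular magnification (image at near point): M_eye = 1 + D/f_e = 1 + 25/6 = 5.167.
Overall M = m_obj x M_eye = (-11.111)(5.167) = -57.41.
|M| = 57.41.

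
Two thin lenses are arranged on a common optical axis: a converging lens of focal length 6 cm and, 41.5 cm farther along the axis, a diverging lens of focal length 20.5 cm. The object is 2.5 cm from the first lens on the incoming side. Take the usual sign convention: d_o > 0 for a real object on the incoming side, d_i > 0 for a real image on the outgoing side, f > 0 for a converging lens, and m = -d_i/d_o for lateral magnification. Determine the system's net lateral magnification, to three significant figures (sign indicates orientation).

0.530

Lens 1: 1/d_i1 = 1/f_1 - 1/d_o1 = 1/6 - 1/2.5 = -0.23333 cm^-1, so d_i1 = -4.286 cm.
m_1 = -(-4.286)/2.5 = 1.7143.
With d_i1 < 0 the first image is virtual and lies on the object side; the object distance for lens 2 is d_o2 = 41.5 - (-4.286) = 45.786 cm.
Lens 2: 1/d_i2 = 1/f_2 - 1/d_o2 = 1/(-20.5) - 1/(45.786) = -0.07062 cm^-1, so d_i2 = -14.160 cm.
m_2 = -(-14.160)/(45.786) = 0.3093.
Overall magnification: m = m_1 m_2 = 0.5302.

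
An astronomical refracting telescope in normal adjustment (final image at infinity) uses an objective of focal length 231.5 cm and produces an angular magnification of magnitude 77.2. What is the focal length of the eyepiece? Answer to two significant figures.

|M| = f_obj/f_eye, so f_eye = f_obj/|M| = 231.5/77.2 = 2.999 cm.

3.0 cm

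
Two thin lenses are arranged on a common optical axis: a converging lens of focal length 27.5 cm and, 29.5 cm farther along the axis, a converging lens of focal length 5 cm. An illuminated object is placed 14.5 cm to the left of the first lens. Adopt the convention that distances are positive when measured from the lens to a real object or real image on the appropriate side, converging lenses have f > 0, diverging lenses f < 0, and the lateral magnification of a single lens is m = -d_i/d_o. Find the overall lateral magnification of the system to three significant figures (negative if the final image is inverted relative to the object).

Applying the thin-lens equation to the first lens, 1/27.5 = 1/14.5 + 1/d_i1, which gives d_i1 = -30.673 cm.
Its lateral magnification is m_1 = -d_i1/d_o1 = -(-30.673)/14.5 = 2.1154.
The intermediate image is virtual, 30.673 cm to the left of lens 1, so d_o2 = L - d_i1 = 29.5 - (-30.673) = 60.173 cm.
Applying the thin-lens equation again with f_2 = 5 cm and d_o2 = 60.173 cm gives d_i2 = 5.453 cm.
m_2 = -(5.453)/(60.173) = -0.0906.
The system's lateral magnification is m_1 m_2 = (2.1154)(-0.0906) = -0.1917.

-0.192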